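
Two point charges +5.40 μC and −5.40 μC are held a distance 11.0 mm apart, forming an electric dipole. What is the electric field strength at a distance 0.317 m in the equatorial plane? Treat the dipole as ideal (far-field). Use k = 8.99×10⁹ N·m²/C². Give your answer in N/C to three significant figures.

E ≈ 1.68×10⁴ N/C

Dipole moment p = qd = (5.40×10⁻⁶ C)(0.0110 m) = 5.94×10⁻⁸ C·m.
On the perpendicular bisector E = kp/r³ (half the axial value at the same distance).
E = (8.99×10⁹)(5.94×10⁻⁸) / (0.317)³ = 1.676×10⁴ N/C.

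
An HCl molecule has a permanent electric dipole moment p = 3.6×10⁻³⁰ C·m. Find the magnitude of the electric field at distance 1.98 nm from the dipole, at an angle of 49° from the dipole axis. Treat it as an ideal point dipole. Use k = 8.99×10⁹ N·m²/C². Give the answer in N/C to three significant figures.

At angle θ the dipole field magnitude is E = (kp/r³)·√(1 + 3cos²θ).
kp/r³ = (8.99×10⁹)(3.60×10⁻³⁰) / (1.98×10⁻⁹)³ = 4.169×10⁶ N/C.
√(1 + 3cos²49°) = √(1 + 3·0.4304) = √2.2912 ≈ 1.5137.
E ≈ 4.169×10⁶ × 1.514 = 6.311×10⁶ N/C.

E ≈ 6.31×10⁶ N/C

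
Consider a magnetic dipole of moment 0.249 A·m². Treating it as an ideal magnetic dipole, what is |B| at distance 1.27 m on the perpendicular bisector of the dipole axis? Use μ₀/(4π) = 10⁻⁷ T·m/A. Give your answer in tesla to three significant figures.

B ≈ 1.22×10⁻⁸ T

In the equatorial plane B = (μ₀/4π)·m/r³ (half the axial value).
B = (10⁻⁷)·(0.249) / (1.27)³ = 1.216×10⁻⁸ T.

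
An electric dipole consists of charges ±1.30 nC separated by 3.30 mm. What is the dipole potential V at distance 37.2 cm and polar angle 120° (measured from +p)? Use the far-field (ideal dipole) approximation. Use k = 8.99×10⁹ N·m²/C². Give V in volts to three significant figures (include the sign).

Dipole moment p = qd = (1.30×10⁻⁹ C)(0.00330 m) = 4.29×10⁻¹² C·m.
The dipole potential is V = kp cosθ / r².
V = (8.99×10⁹)(4.29×10⁻¹²)·cos120° / (0.372)² = -0.1393 V.

V ≈ -0.139 V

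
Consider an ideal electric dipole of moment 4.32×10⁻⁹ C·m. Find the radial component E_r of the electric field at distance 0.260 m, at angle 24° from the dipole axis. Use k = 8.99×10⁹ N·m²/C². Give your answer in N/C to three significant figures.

For a dipole, E_r = (2kp cosθ)/r³.
kp/r³ = (8.99×10⁹)(4.32×10⁻⁹)/(0.260)³ = 2210 N/C.
E_r = 2·2210·cos24° = 4037 N/C.

E_r ≈ 4040 N/C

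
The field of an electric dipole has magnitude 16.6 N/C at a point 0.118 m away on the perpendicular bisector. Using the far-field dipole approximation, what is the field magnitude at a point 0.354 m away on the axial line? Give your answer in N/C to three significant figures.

E ≈ 1.23 N/C

Dipole fields scale as 1/r³ in the far field.
The axial field is twice the equatorial field at the same r, so the geometry factor is 2/1.
E₂ = E₁ · (2/1) · (r₁/r₂)³ = 16.6 · 2 · (0.118/0.354)³.
(r₁/r₂)³ = (0.3333)³ = 0.03704.
E₂ ≈ 1.230 N/C.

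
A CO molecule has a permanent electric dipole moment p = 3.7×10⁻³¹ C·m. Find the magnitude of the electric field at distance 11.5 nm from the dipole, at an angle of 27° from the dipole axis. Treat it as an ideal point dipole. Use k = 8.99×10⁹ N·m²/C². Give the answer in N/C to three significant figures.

At angle θ the dipole field magnitude is E = (kp/r³)·√(1 + 3cos²θ).
kp/r³ = (8.99×10⁹)(3.70×10⁻³¹) / (1.15×10⁻⁸)³ = 2187 N/C.
√(1 + 3cos²27°) = √(1 + 3·0.7939) = √3.3817 ≈ 1.8389.
E ≈ 2187 × 1.839 = 4022 N/C.

E ≈ 4020 N/C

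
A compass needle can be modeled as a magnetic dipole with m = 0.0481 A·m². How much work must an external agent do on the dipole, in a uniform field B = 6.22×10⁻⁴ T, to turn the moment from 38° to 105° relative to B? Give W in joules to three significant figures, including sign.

W ≈ 3.13×10⁻⁵ J

W_ext = ΔU = −mB cosθ₂ + mB cosθ₁ = mB(cosθ₁ − cosθ₂).
W = (0.0481)(6.22×10⁻⁴)·(cos38° − cos105°) = (2.992×10⁻⁵)·(+1.0468) = 3.132×10⁻⁵ J.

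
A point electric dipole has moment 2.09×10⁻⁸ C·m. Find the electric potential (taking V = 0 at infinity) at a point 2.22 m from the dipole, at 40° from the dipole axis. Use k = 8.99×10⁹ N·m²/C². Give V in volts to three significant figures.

The dipole potential is V = kp cosθ / r².
V = (8.99×10⁹)(2.09×10⁻⁸)·cos40° / (2.22)² = 29.20 V.

V ≈ 29.2 V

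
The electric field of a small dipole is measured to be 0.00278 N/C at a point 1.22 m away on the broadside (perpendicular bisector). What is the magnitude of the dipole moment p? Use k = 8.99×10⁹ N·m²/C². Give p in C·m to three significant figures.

In the equatorial plane E = kp/r³, so p = Er³/(k).
p = (0.00278)·(1.22)³ / (8.99×10⁹) = 5.615×10⁻¹³ C·m.

p ≈ 5.62×10⁻¹³ C·m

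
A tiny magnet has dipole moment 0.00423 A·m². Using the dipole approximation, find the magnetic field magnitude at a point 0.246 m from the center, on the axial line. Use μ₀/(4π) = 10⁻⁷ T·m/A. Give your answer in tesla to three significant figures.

On axis B = (μ₀/4π)·2m/r³.
B = 2·(10⁻⁷)·(0.00423) / (0.246)³ = 5.683×10⁻⁸ T.

B ≈ 5.68×10⁻⁸ T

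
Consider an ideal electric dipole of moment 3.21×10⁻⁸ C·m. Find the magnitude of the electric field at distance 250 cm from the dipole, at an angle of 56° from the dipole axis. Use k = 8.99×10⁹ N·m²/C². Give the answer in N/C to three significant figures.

E ≈ 25.7 N/C

At angle θ the dipole field magnitude is E = (kp/r³)·√(1 + 3cos²θ).
kp/r³ = (8.99×10⁹)(3.21×10⁻⁸) / (2.50)³ = 18.47 N/C.
√(1 + 3cos²56°) = √(1 + 3·0.3127) = √1.9381 ≈ 1.3922.
E ≈ 18.47 × 1.392 = 25.71 N/C.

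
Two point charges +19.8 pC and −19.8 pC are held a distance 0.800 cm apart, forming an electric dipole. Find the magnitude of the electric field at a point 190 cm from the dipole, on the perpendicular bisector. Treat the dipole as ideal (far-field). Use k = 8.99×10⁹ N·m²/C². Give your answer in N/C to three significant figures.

Dipole moment p = qd = (1.98×10⁻¹¹ C)(0.00800 m) = 1.584×10⁻¹³ C·m.
In the equatorial plane E = kp/r³.
E = (8.99×10⁹)(1.584×10⁻¹³) / (1.90)³ = 2.076×10⁻⁴ N/C.

E ≈ 2.08×10⁻⁴ N/C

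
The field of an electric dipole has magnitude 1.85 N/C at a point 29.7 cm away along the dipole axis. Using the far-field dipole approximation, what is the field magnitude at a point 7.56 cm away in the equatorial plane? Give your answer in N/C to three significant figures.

E ≈ 56.1 N/C

Dipole fields scale as 1/r³ in the far field.
The axial field is twice the equatorial field at the same r, so the geometry factor is 1/2.
E₂ = E₁ · (1/2) · (r₁/r₂)³ = 1.85 · 0.5 · (29.7/7.56)³.
(r₁/r₂)³ = (3.929)³ = 60.63.
E₂ ≈ 56.08 N/C.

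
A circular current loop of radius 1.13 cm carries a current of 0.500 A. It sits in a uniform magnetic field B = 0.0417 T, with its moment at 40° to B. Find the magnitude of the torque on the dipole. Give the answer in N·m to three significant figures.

τ ≈ 5.38×10⁻⁶ N·m

Magnetic moment m = IA = Iπa² = (0.500)·π·(0.0113)² = 2.006×10⁻⁴ A·m².
Torque on a magnetic dipole: τ = mB sinθ.
τ = (2.006×10⁻⁴)(0.0417)·sin40° = 5.377×10⁻⁶ N·m.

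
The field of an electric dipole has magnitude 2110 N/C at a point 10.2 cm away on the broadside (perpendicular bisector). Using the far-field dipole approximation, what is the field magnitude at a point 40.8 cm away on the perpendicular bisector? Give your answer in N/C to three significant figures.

Dipole fields scale as 1/r³ in the far field; the geometry is the same at both points.
E₂ = E₁ · (r₁/r₂)³ = 2110 · (10.2/40.8)³.
(r₁/r₂)³ = (0.25)³ = 0.01562.
E₂ ≈ 32.97 N/C.

E ≈ 33.0 N/C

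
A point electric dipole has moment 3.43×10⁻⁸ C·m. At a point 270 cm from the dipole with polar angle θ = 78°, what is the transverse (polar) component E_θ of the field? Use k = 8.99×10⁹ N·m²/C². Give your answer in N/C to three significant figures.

For a dipole, E_θ = (kp sinθ)/r³.
kp/r³ = (8.99×10⁹)(3.43×10⁻⁸)/(2.70)³ = 15.67 N/C.
E_θ = 15.67·sin78° = 15.32 N/C.

E_θ ≈ 15.3 N/C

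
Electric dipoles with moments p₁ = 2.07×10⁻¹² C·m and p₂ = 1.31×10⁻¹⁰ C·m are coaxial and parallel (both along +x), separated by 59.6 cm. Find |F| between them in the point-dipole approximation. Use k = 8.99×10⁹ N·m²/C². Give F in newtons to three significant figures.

On-axis field of dipole 1 at distance r: E = 2kp₁/r³. Force on dipole 2 is F = p₂·dE/dr (gradient along axis).
dE/dr = −6kp₁/r⁴, so |F| = 6kp₁p₂/r⁴ (attractive for aligned moments).
F = 6(8.99×10⁹)(2.07×10⁻¹²)(1.31×10⁻¹⁰)/(0.596)⁴ = 1.159×10⁻¹⁰ N.

F ≈ 1.16×10⁻¹⁰ N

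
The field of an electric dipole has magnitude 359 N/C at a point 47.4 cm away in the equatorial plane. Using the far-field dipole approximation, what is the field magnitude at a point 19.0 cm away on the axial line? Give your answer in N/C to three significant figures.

Dipole fields scale as 1/r³ in the far field.
The axial field is twice the equatorial field at the same r, so the geometry factor is 2/1.
E₂ = E₁ · (2/1) · (r₁/r₂)³ = 359 · 2 · (47.4/19.0)³.
(r₁/r₂)³ = (2.495)³ = 15.53.
E₂ ≈ 1.115×10⁴ N/C.

E ≈ 1.11×10⁴ N/C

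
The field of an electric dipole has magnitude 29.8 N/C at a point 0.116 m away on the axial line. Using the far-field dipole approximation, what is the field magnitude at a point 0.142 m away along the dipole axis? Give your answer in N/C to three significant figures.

Dipole fields scale as 1/r³ in the far field; the geometry is the same at both points.
E₂ = E₁ · (r₁/r₂)³ = 29.8 · (0.116/0.142)³.
(r₁/r₂)³ = (0.8169)³ = 0.5451.
E₂ ≈ 16.25 N/C.

E ≈ 16.2 N/C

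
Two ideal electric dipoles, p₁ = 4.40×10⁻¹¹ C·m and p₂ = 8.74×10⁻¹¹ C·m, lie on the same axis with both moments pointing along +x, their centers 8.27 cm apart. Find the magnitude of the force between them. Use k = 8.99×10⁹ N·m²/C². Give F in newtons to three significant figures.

F ≈ 4.43×10⁻⁶ N

On-axis field of dipole 1 at distance r: E = 2kp₁/r³. Force on dipole 2 is F = p₂·dE/dr (gradient along axis).
dE/dr = −6kp₁/r⁴, so |F| = 6kp₁p₂/r⁴ (attractive for aligned moments).
F = 6(8.99×10⁹)(4.40×10⁻¹¹)(8.74×10⁻¹¹)/(0.0827)⁴ = 4.435×10⁻⁶ N.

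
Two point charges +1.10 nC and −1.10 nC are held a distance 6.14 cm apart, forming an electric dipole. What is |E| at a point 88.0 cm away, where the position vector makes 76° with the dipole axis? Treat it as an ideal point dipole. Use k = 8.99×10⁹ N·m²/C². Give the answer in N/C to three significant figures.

Dipole moment p = qd = (1.10×10⁻⁹ C)(0.0614 m) = 6.754×10⁻¹¹ C·m.
At angle θ the dipole field magnitude is E = (kp/r³)·√(1 + 3cos²θ).
kp/r³ = (8.99×10⁹)(6.754×10⁻¹¹) / (0.880)³ = 0.8910 N/C.
√(1 + 3cos²76°) = √(1 + 3·0.0585) = √1.1756 ≈ 1.0842.
E ≈ 0.8910 × 1.084 = 0.9660 N/C.

E ≈ 0.966 N/C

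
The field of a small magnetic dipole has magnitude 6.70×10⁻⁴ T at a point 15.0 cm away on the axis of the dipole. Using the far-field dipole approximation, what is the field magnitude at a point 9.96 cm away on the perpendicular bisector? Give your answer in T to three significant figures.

B ≈ 0.00114 T

Dipole fields scale as 1/r³ in the far field.
The axial field is twice the equatorial field at the same r, so the geometry factor is 1/2.
B₂ = B₁ · (1/2) · (r₁/r₂)³ = 6.70×10⁻⁴ · 0.5 · (15.0/9.96)³.
(r₁/r₂)³ = (1.506)³ = 3.416.
B₂ ≈ 0.001144 T.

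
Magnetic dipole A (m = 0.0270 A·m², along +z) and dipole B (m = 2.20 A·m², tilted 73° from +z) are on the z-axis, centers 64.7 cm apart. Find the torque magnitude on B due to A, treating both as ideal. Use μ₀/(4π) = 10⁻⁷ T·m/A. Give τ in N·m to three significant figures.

Dipole B is on the axis of dipole A, so B₁ there is axial: B₁ = (μ₀/4π)·2m₁/r³ along +z.
B₁ = 2(10⁻⁷)(0.0270)/(0.647)³ = 1.994×10⁻⁸ T.
τ = m₂ B₁ sinθ.
τ = (2.20)(1.994×10⁻⁸)·sin73° = 4.195×10⁻⁸ N·m.

τ ≈ 4.19×10⁻⁸ N·m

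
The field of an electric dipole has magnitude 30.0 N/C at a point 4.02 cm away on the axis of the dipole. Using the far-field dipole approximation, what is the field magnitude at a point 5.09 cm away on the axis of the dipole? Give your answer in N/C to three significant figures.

Dipole fields scale as 1/r³ in the far field; the geometry is the same at both points.
E₂ = E₁ · (r₁/r₂)³ = 30.0 · (4.02/5.09)³.
(r₁/r₂)³ = (0.7898)³ = 0.4926.
E₂ ≈ 14.78 N/C.

E ≈ 14.8 N/C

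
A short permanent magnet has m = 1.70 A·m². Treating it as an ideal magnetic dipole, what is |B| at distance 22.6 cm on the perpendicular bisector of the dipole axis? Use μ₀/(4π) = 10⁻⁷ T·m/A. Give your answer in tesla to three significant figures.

B ≈ 1.47×10⁻⁵ T

In the equatorial plane B = (μ₀/4π)·m/r³ (half the axial value).
B = (10⁻⁷)·(1.70) / (0.226)³ = 1.473×10⁻⁵ T.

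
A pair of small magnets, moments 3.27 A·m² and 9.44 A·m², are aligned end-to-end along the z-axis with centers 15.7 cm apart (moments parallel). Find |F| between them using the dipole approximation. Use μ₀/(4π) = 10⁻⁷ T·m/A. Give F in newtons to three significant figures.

On-axis B of dipole 1: B = (μ₀/4π)·2m₁/r³. Force on dipole 2: F = m₂·dB/dr.
dB/dr = −(μ₀/4π)·6m₁/r⁴, so |F| = (μ₀/4π)·6m₁m₂/r⁴.
F = 6(10⁻⁷)(3.27)(9.44)/(0.157)⁴ = 0.03048 N.

F ≈ 0.0305 N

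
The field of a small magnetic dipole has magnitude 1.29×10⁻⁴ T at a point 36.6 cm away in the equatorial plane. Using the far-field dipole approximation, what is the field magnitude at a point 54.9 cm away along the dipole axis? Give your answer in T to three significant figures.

B ≈ 7.64×10⁻⁵ T

Dipole fields scale as 1/r³ in the far field.
The axial field is twice the equatorial field at the same r, so the geometry factor is 2/1.
B₂ = B₁ · (2/1) · (r₁/r₂)³ = 1.29×10⁻⁴ · 2 · (36.6/54.9)³.
(r₁/r₂)³ = (0.6667)³ = 0.2963.
B₂ ≈ 7.644×10⁻⁵ T.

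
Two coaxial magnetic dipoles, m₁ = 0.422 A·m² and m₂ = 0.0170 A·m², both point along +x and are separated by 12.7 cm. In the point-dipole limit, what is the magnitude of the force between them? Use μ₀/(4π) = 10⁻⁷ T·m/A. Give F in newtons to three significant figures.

F ≈ 1.65×10⁻⁵ N

On-axis B of dipole 1: B = (μ₀/4π)·2m₁/r³. Force on dipole 2: F = m₂·dB/dr.
dB/dr = −(μ₀/4π)·6m₁/r⁴, so |F| = (μ₀/4π)·6m₁m₂/r⁴.
F = 6(10⁻⁷)(0.422)(0.0170)/(0.127)⁴ = 1.655×10⁻⁵ N.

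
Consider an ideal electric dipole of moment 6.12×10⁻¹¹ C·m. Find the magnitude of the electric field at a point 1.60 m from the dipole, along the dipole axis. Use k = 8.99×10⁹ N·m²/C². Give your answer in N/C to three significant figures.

E ≈ 0.269 N/C

On the dipole axis E = 2kp/r³.
E = 2·(8.99×10⁹)(6.12×10⁻¹¹) / (1.60)³ = 0.2686 N/C.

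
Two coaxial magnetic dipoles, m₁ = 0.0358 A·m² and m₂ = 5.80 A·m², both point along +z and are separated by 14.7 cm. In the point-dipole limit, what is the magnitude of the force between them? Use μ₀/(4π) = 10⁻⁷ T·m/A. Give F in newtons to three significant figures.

F ≈ 2.67×10⁻⁴ N

On-axis B of dipole 1: B = (μ₀/4π)·2m₁/r³. Force on dipole 2: F = m₂·dB/dr.
dB/dr = −(μ₀/4π)·6m₁/r⁴, so |F| = (μ₀/4π)·6m₁m₂/r⁴.
F = 6(10⁻⁷)(0.0358)(5.80)/(0.147)⁴ = 2.668×10⁻⁴ N.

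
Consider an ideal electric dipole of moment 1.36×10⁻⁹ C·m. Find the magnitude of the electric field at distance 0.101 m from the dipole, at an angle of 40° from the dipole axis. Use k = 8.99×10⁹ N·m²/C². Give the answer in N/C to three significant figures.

At angle θ the dipole field magnitude is E = (kp/r³)·√(1 + 3cos²θ).
kp/r³ = (8.99×10⁹)(1.36×10⁻⁹) / (0.101)³ = 1.187×10⁴ N/C.
√(1 + 3cos²40°) = √(1 + 3·0.5868) = √2.7605 ≈ 1.6615.
E ≈ 1.187×10⁴ × 1.661 = 1.972×10⁴ N/C.

E ≈ 1.97×10⁴ N/C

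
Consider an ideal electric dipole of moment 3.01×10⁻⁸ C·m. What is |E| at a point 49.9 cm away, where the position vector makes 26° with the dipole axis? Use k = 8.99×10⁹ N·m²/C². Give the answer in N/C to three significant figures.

E ≈ 4030 N/C

At angle θ the dipole field magnitude is E = (kp/r³)·√(1 + 3cos²θ).
kp/r³ = (8.99×10⁹)(3.01×10⁻⁸) / (0.499)³ = 2178 N/C.
√(1 + 3cos²26°) = √(1 + 3·0.8078) = √3.4235 ≈ 1.8503.
E ≈ 2178 × 1.850 = 4030 N/C.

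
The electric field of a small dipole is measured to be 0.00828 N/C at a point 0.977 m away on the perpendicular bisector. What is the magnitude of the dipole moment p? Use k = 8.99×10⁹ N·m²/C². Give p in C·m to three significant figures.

In the equatorial plane E = kp/r³, so p = Er³/(k).
p = (0.00828)·(0.977)³ / (8.99×10⁹) = 8.589×10⁻¹³ C·m.

p ≈ 8.59×10⁻¹³ C·m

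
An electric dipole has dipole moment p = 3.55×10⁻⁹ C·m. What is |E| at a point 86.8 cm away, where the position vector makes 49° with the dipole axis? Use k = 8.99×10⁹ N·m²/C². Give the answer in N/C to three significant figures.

E ≈ 73.9 N/C

At angle θ the dipole field magnitude is E = (kp/r³)·√(1 + 3cos²θ).
kp/r³ = (8.99×10⁹)(3.55×10⁻⁹) / (0.868)³ = 48.80 N/C.
√(1 + 3cos²49°) = √(1 + 3·0.4304) = √2.2912 ≈ 1.5137.
E ≈ 48.80 × 1.514 = 73.87 N/C.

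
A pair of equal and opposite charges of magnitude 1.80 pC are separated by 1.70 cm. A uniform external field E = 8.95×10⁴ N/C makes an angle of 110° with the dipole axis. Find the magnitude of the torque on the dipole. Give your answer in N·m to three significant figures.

Dipole moment p = qd = (1.80×10⁻¹² C)(0.0170 m) = 3.06×10⁻¹⁴ C·m.
Torque on an electric dipole: τ = pE sinθ.
τ = (3.06×10⁻¹⁴)(8.95×10⁴)·sin110° = 2.574×10⁻⁹ N·m.

τ ≈ 2.57×10⁻⁹ N·m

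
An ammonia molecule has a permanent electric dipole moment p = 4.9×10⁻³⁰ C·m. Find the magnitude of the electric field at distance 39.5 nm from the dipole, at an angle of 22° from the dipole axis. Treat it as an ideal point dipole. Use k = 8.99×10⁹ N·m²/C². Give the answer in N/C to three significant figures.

At angle θ the dipole field magnitude is E = (kp/r³)·√(1 + 3cos²θ).
kp/r³ = (8.99×10⁹)(4.90×10⁻³⁰) / (3.95×10⁻⁸)³ = 714.8 N/C.
√(1 + 3cos²22°) = √(1 + 3·0.8597) = √3.5790 ≈ 1.8918.
E ≈ 714.8 × 1.892 = 1352 N/C.

E ≈ 1350 N/C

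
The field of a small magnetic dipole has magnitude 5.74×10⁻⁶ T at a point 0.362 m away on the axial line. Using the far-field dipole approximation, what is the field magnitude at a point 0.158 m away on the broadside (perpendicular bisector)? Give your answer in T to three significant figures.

Dipole fields scale as 1/r³ in the far field.
The axial field is twice the equatorial field at the same r, so the geometry factor is 1/2.
B₂ = B₁ · (1/2) · (r₁/r₂)³ = 5.74×10⁻⁶ · 0.5 · (0.362/0.158)³.
(r₁/r₂)³ = (2.291)³ = 12.03.
B₂ ≈ 3.452×10⁻⁵ T.

B ≈ 3.45×10⁻⁵ T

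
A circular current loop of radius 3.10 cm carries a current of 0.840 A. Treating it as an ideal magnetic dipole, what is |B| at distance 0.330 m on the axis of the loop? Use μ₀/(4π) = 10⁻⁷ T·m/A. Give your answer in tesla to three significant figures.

B ≈ 1.41×10⁻⁸ T

Magnetic moment m = IA = Iπa² = (0.840)·π·(0.0310)² = 0.002536 A·m².
On axis B = (μ₀/4π)·2m/r³.
B = 2·(10⁻⁷)·(0.002536) / (0.330)³ = 1.411×10⁻⁸ T.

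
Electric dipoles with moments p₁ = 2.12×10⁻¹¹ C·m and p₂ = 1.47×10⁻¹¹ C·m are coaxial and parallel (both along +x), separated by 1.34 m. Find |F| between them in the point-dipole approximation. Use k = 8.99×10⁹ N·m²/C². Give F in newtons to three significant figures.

F ≈ 5.21×10⁻¹² N

On-axis field of dipole 1 at distance r: E = 2kp₁/r³. Force on dipole 2 is F = p₂·dE/dr (gradient along axis).
dE/dr = −6kp₁/r⁴, so |F| = 6kp₁p₂/r⁴ (attractive for aligned moments).
F = 6(8.99×10⁹)(2.12×10⁻¹¹)(1.47×10⁻¹¹)/(1.34)⁴ = 5.214×10⁻¹² N.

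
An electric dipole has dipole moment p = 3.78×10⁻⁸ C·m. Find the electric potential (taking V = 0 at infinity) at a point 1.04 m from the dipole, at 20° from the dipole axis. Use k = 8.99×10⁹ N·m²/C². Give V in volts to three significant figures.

The dipole potential is V = kp cosθ / r².
V = (8.99×10⁹)(3.78×10⁻⁸)·cos20° / (1.04)² = 295.2 V.

V ≈ 295 V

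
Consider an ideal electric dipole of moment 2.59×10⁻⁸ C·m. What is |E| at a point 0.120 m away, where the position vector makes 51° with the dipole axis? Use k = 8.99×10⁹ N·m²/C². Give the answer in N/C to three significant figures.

E ≈ 1.99×10⁵ N/C

At angle θ the dipole field magnitude is E = (kp/r³)·√(1 + 3cos²θ).
kp/r³ = (8.99×10⁹)(2.59×10⁻⁸) / (0.120)³ = 1.347×10⁵ N/C.
√(1 + 3cos²51°) = √(1 + 3·0.3960) = √2.1881 ≈ 1.4792.
E ≈ 1.347×10⁵ × 1.479 = 1.993×10⁵ N/C.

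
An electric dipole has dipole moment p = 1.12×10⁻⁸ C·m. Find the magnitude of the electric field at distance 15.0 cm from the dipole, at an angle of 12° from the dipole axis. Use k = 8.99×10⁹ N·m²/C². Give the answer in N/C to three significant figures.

At angle θ the dipole field magnitude is E = (kp/r³)·√(1 + 3cos²θ).
kp/r³ = (8.99×10⁹)(1.12×10⁻⁸) / (0.150)³ = 2.983×10⁴ N/C.
√(1 + 3cos²12°) = √(1 + 3·0.9568) = √3.8703 ≈ 1.9673.
E ≈ 2.983×10⁴ × 1.967 = 5.869×10⁴ N/C.

E ≈ 5.87×10⁴ N/C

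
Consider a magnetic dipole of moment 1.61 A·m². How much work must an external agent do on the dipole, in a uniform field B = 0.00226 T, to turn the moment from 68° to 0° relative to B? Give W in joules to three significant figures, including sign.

W_ext = ΔU = −mB cosθ₂ + mB cosθ₁ = mB(cosθ₁ − cosθ₂).
W = (1.61)(0.00226)·(cos68° − cos0°) = (0.003639)·(-0.6254) = -0.002276 J.

W ≈ -0.00228 J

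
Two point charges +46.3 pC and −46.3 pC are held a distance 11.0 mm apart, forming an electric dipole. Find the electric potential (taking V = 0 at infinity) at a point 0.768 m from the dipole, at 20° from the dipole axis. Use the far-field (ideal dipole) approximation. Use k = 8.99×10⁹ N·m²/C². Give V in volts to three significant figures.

Dipole moment p = qd = (4.63×10⁻¹¹ C)(0.0110 m) = 5.093×10⁻¹³ C·m.
The dipole potential is V = kp cosθ / r².
V = (8.99×10⁹)(5.093×10⁻¹³)·cos20° / (0.768)² = 0.007295 V.

V ≈ 0.00729 V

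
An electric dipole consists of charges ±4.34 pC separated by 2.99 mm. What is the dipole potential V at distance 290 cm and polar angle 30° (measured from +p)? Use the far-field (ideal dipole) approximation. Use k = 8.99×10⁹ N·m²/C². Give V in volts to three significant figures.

V ≈ 1.20×10⁻⁵ V

Dipole moment p = qd = (4.34×10⁻¹² C)(0.00299 m) = 1.298×10⁻¹⁴ C·m.
The dipole potential is V = kp cosθ / r².
V = (8.99×10⁹)(1.298×10⁻¹⁴)·cos30° / (2.90)² = 1.202×10⁻⁵ V.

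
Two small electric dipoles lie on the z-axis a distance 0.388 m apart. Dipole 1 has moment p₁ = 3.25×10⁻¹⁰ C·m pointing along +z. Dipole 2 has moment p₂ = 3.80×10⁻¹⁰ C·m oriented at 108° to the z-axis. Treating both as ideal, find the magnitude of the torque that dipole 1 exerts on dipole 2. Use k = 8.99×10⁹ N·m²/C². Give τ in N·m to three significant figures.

τ ≈ 3.62×10⁻⁸ N·m

The second dipole sits on the axis of the first, so the field there is axial: E₁ = 2kp₁/r³ along +z.
E₁ = 2(8.99×10⁹)(3.25×10⁻¹⁰)/(0.388)³ = 100.0 N/C.
Torque on the second dipole: τ = p₂ E₁ sinθ.
τ = (3.80×10⁻¹⁰)(100.0)·sin108° = 3.615×10⁻⁸ N·m.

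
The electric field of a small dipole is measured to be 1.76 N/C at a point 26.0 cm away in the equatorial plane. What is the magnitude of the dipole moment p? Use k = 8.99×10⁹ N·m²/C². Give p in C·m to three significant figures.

p ≈ 3.44×10⁻¹² C·m

In the equatorial plane E = kp/r³, so p = Er³/(k).
p = (1.76)·(0.260)³ / (8.99×10⁹) = 3.441×10⁻¹² C·m.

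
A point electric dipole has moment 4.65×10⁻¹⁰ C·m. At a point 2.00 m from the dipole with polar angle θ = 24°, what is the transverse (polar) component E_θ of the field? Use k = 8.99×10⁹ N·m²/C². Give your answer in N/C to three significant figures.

For a dipole, E_θ = (kp sinθ)/r³.
kp/r³ = (8.99×10⁹)(4.65×10⁻¹⁰)/(2.00)³ = 0.5225 N/C.
E_θ = 0.5225·sin24° = 0.2125 N/C.

E_θ ≈ 0.213 N/C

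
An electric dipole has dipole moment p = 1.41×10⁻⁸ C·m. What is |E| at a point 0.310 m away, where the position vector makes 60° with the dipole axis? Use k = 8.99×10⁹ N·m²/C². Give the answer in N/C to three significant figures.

E ≈ 5630 N/C

At angle θ the dipole field magnitude is E = (kp/r³)·√(1 + 3cos²θ).
kp/r³ = (8.99×10⁹)(1.41×10⁻⁸) / (0.310)³ = 4255 N/C.
√(1 + 3cos²60°) = √(1 + 3·0.2500) = √1.7500 ≈ 1.3229.
E ≈ 4255 × 1.323 = 5629 N/C.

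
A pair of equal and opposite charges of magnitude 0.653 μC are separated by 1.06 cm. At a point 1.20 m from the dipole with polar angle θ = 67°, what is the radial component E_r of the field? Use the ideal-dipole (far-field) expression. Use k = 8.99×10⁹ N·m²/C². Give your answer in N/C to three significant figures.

Dipole moment p = qd = (6.53×10⁻⁷ C)(0.0106 m) = 6.922×10⁻⁹ C·m.
For a dipole, E_r = (2kp cosθ)/r³.
kp/r³ = (8.99×10⁹)(6.922×10⁻⁹)/(1.20)³ = 36.01 N/C.
E_r = 2·36.01·cos67° = 28.14 N/C.

E_r ≈ 28.1 N/C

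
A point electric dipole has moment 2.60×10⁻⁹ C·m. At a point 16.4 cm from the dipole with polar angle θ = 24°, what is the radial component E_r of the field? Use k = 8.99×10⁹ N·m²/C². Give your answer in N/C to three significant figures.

E_r ≈ 9680 N/C

For a dipole, E_r = (2kp cosθ)/r³.
kp/r³ = (8.99×10⁹)(2.60×10⁻⁹)/(0.164)³ = 5299 N/C.
E_r = 2·5299·cos24° = 9682 N/C.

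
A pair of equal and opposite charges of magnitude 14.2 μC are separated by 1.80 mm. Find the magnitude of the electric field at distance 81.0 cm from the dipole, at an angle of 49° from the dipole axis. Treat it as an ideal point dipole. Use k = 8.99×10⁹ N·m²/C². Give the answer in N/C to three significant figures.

E ≈ 654 N/C

Dipole moment p = qd = (1.42×10⁻⁵ C)(0.00180 m) = 2.556×10⁻⁸ C·m.
At angle θ the dipole field magnitude is E = (kp/r³)·√(1 + 3cos²θ).
kp/r³ = (8.99×10⁹)(2.556×10⁻⁸) / (0.810)³ = 432.4 N/C.
√(1 + 3cos²49°) = √(1 + 3·0.4304) = √2.2912 ≈ 1.5137.
E ≈ 432.4 × 1.514 = 654.5 N/C.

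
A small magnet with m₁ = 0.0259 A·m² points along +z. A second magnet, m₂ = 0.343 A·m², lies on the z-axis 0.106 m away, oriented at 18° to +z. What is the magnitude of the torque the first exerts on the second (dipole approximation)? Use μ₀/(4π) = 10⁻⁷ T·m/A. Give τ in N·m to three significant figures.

τ ≈ 4.61×10⁻⁷ N·m

Dipole B is on the axis of dipole A, so B₁ there is axial: B₁ = (μ₀/4π)·2m₁/r³ along +z.
B₁ = 2(10⁻⁷)(0.0259)/(0.106)³ = 4.349×10⁻⁶ T.
τ = m₂ B₁ sinθ.
τ = (0.343)(4.349×10⁻⁶)·sin18° = 4.610×10⁻⁷ N·m.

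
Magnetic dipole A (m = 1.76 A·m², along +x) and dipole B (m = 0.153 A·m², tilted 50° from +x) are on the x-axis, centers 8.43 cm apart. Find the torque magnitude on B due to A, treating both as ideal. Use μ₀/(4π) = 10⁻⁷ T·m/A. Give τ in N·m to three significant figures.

τ ≈ 6.89×10⁻⁵ N·m

Dipole B is on the axis of dipole A, so B₁ there is axial: B₁ = (μ₀/4π)·2m₁/r³ along +x.
B₁ = 2(10⁻⁷)(1.76)/(0.0843)³ = 5.876×10⁻⁴ T.
τ = m₂ B₁ sinθ.
τ = (0.153)(5.876×10⁻⁴)·sin50° = 6.887×10⁻⁵ N·m.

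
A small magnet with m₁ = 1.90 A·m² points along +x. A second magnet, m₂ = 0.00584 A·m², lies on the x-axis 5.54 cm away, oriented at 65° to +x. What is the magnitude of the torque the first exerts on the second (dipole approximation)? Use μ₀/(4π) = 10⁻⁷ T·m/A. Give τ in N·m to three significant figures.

τ ≈ 1.18×10⁻⁵ N·m

Dipole B is on the axis of dipole A, so B₁ there is axial: B₁ = (μ₀/4π)·2m₁/r³ along +x.
B₁ = 2(10⁻⁷)(1.90)/(0.0554)³ = 0.002235 T.
τ = m₂ B₁ sinθ.
τ = (0.00584)(0.002235)·sin65° = 1.183×10⁻⁵ N·m.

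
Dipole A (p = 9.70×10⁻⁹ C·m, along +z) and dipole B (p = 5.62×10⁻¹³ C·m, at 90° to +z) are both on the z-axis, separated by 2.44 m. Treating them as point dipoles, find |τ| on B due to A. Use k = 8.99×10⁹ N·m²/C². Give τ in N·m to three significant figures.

τ ≈ 6.75×10⁻¹² N·m

The second dipole sits on the axis of the first, so the field there is axial: E₁ = 2kp₁/r³ along +z.
E₁ = 2(8.99×10⁹)(9.70×10⁻⁹)/(2.44)³ = 12.01 N/C.
Torque on the second dipole: τ = p₂ E₁ sinθ.
τ = (5.62×10⁻¹³)(12.01)·sin90° = 6.747×10⁻¹² N·m.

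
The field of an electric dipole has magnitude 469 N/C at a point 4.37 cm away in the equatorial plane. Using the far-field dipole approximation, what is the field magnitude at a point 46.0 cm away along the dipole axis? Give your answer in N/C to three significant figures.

Dipole fields scale as 1/r³ in the far field.
The axial field is twice the equatorial field at the same r, so the geometry factor is 2/1.
E₂ = E₁ · (2/1) · (r₁/r₂)³ = 469 · 2 · (4.37/46.0)³.
(r₁/r₂)³ = (0.095)³ = 0.0008574.
E₂ ≈ 0.8042 N/C.

E ≈ 0.804 N/C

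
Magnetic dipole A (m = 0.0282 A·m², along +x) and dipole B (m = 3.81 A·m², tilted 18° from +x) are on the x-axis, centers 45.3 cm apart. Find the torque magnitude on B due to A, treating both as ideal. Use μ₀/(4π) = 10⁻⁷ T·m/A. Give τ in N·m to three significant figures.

τ ≈ 7.14×10⁻⁸ N·m

Dipole B is on the axis of dipole A, so B₁ there is axial: B₁ = (μ₀/4π)·2m₁/r³ along +x.
B₁ = 2(10⁻⁷)(0.0282)/(0.453)³ = 6.067×10⁻⁸ T.
τ = m₂ B₁ sinθ.
τ = (3.81)(6.067×10⁻⁸)·sin18° = 7.143×10⁻⁸ N·m.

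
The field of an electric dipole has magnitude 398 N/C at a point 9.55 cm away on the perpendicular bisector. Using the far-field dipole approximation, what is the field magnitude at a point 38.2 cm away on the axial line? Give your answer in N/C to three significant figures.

Dipole fields scale as 1/r³ in the far field.
The axial field is twice the equatorial field at the same r, so the geometry factor is 2/1.
E₂ = E₁ · (2/1) · (r₁/r₂)³ = 398 · 2 · (9.55/38.2)³.
(r₁/r₂)³ = (0.25)³ = 0.01562.
E₂ ≈ 12.44 N/C.

E ≈ 12.4 N/C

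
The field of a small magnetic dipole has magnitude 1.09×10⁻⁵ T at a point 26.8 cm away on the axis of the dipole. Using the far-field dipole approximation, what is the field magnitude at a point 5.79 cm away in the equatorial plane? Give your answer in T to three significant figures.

B ≈ 5.40×10⁻⁴ T

Dipole fields scale as 1/r³ in the far field.
The axial field is twice the equatorial field at the same r, so the geometry factor is 1/2.
B₂ = B₁ · (1/2) · (r₁/r₂)³ = 1.09×10⁻⁵ · 0.5 · (26.8/5.79)³.
(r₁/r₂)³ = (4.629)³ = 99.17.
B₂ ≈ 5.405×10⁻⁴ T.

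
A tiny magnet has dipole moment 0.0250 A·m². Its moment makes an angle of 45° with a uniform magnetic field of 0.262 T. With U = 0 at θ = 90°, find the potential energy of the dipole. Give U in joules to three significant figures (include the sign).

U ≈ -0.00463 J

U = −m·B = −mB cosθ.
U = −(0.0250)(0.262)·cos45° = -0.004632 J.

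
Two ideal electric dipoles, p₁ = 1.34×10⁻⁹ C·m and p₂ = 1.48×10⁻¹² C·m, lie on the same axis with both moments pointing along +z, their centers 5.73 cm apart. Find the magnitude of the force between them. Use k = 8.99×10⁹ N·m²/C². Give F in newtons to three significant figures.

On-axis field of dipole 1 at distance r: E = 2kp₁/r³. Force on dipole 2 is F = p₂·dE/dr (gradient along axis).
dE/dr = −6kp₁/r⁴, so |F| = 6kp₁p₂/r⁴ (attractive for aligned moments).
F = 6(8.99×10⁹)(1.34×10⁻⁹)(1.48×10⁻¹²)/(0.0573)⁴ = 9.923×10⁻⁶ N.

F ≈ 9.92×10⁻⁶ N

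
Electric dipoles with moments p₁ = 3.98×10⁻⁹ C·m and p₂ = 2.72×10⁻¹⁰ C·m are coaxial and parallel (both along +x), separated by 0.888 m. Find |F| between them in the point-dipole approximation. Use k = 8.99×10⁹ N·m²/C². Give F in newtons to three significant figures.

F ≈ 9.39×10⁻⁸ N

On-axis field of dipole 1 at distance r: E = 2kp₁/r³. Force on dipole 2 is F = p₂·dE/dr (gradient along axis).
dE/dr = −6kp₁/r⁴, so |F| = 6kp₁p₂/r⁴ (attractive for aligned moments).
F = 6(8.99×10⁹)(3.98×10⁻⁹)(2.72×10⁻¹⁰)/(0.888)⁴ = 9.391×10⁻⁸ N.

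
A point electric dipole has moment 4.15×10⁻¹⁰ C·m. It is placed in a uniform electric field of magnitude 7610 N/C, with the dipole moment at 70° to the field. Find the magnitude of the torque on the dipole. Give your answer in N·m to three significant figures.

τ ≈ 2.97×10⁻⁶ N·m

Torque on an electric dipole: τ = pE sinθ.
τ = (4.15×10⁻¹⁰)(7610)·sin70° = 2.968×10⁻⁶ N·m.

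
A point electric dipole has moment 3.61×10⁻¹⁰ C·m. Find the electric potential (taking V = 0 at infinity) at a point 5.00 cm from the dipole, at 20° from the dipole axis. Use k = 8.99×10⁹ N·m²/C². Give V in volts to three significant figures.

The dipole potential is V = kp cosθ / r².
V = (8.99×10⁹)(3.61×10⁻¹⁰)·cos20° / (0.0500)² = 1220 V.

V ≈ 1220 V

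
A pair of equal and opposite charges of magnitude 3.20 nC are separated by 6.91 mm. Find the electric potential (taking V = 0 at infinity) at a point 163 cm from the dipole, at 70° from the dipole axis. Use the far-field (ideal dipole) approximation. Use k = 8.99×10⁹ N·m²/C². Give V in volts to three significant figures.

V ≈ 0.0256 V

Dipole moment p = qd = (3.20×10⁻⁹ C)(0.00691 m) = 2.211×10⁻¹¹ C·m.
The dipole potential is V = kp cosθ / r².
V = (8.99×10⁹)(2.211×10⁻¹¹)·cos70° / (1.63)² = 0.02559 V.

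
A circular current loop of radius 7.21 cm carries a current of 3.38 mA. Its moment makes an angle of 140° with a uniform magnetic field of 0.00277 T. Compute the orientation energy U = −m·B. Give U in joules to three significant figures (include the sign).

Magnetic moment m = IA = Iπa² = (0.00338)·π·(0.0721)² = 5.52×10⁻⁵ A·m².
U = −m·B = −mB cosθ.
U = −(5.52×10⁻⁵)(0.00277)·cos140° = 1.171×10⁻⁷ J.

U ≈ 1.17×10⁻⁷ J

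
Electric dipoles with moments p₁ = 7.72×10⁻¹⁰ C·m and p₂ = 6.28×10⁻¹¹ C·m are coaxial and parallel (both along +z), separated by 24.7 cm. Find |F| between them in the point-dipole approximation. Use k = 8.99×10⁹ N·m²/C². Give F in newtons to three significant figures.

On-axis field of dipole 1 at distance r: E = 2kp₁/r³. Force on dipole 2 is F = p₂·dE/dr (gradient along axis).
dE/dr = −6kp₁/r⁴, so |F| = 6kp₁p₂/r⁴ (attractive for aligned moments).
F = 6(8.99×10⁹)(7.72×10⁻¹⁰)(6.28×10⁻¹¹)/(0.247)⁴ = 7.026×10⁻⁷ N.

F ≈ 7.03×10⁻⁷ N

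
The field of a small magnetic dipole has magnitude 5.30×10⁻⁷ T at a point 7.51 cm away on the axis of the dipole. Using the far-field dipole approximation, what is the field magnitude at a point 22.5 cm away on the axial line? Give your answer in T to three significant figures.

Dipole fields scale as 1/r³ in the far field; the geometry is the same at both points.
B₂ = B₁ · (r₁/r₂)³ = 5.30×10⁻⁷ · (7.51/22.5)³.
(r₁/r₂)³ = (0.3338)³ = 0.03719.
B₂ ≈ 1.971×10⁻⁸ T.

B ≈ 1.97×10⁻⁸ T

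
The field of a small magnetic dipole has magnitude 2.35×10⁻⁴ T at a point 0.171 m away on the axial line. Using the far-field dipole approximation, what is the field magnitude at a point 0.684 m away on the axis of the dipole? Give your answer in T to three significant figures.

Dipole fields scale as 1/r³ in the far field; the geometry is the same at both points.
B₂ = B₁ · (r₁/r₂)³ = 2.35×10⁻⁴ · (0.171/0.684)³.
(r₁/r₂)³ = (0.25)³ = 0.01562.
B₂ ≈ 3.672×10⁻⁶ T.

B ≈ 3.67×10⁻⁶ T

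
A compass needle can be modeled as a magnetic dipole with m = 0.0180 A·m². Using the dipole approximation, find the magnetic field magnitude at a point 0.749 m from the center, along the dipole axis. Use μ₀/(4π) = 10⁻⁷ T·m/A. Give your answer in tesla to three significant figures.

B ≈ 8.57×10⁻⁹ T

On axis B = (μ₀/4π)·2m/r³.
B = 2·(10⁻⁷)·(0.0180) / (0.749)³ = 8.568×10⁻⁹ T.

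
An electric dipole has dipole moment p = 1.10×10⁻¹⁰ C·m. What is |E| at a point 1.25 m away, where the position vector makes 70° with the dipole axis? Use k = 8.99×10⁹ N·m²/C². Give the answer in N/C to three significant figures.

At angle θ the dipole field magnitude is E = (kp/r³)·√(1 + 3cos²θ).
kp/r³ = (8.99×10⁹)(1.10×10⁻¹⁰) / (1.25)³ = 0.5063 N/C.
√(1 + 3cos²70°) = √(1 + 3·0.1170) = √1.3509 ≈ 1.1623.
E ≈ 0.5063 × 1.162 = 0.5885 N/C.

E ≈ 0.588 N/C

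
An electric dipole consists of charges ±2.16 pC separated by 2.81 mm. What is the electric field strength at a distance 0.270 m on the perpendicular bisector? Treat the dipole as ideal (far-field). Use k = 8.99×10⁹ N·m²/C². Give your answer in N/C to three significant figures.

E ≈ 0.00277 N/C

Dipole moment p = qd = (2.16×10⁻¹² C)(0.00281 m) = 6.07×10⁻¹⁵ C·m.
On the perpendicular bisector E = kp/r³ (half the axial value at the same distance).
E = (8.99×10⁹)(6.07×10⁻¹⁵) / (0.270)³ = 0.002772 N/C.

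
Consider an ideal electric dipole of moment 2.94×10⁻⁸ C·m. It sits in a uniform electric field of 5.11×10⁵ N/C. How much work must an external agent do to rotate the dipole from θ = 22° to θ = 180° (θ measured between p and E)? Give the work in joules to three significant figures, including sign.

W_ext = ΔU = U(θ₂) − U(θ₁) = −pE cosθ₂ − (−pE cosθ₁) = pE(cosθ₁ − cosθ₂).
W = (2.94×10⁻⁸)(5.11×10⁵)·(cos22° − cos180°) = (0.01502)·(+1.9272) = 0.02895 J.

W ≈ 0.0290 J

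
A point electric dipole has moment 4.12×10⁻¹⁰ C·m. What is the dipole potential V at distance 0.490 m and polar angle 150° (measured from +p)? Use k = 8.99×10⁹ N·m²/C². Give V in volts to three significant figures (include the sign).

The dipole potential is V = kp cosθ / r².
V = (8.99×10⁹)(4.12×10⁻¹⁰)·cos150° / (0.490)² = -13.36 V.

V ≈ -13.4 V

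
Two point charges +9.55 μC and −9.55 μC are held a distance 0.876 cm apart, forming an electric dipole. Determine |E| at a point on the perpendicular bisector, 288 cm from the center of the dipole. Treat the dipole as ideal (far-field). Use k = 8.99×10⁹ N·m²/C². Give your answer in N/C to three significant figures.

E ≈ 31.5 N/C

Dipole moment p = qd = (9.55×10⁻⁶ C)(0.00876 m) = 8.366×10⁻⁸ C·m.
In the equatorial plane E = kp/r³.
E = (8.99×10⁹)(8.366×10⁻⁸) / (2.88)³ = 31.48 N/C.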